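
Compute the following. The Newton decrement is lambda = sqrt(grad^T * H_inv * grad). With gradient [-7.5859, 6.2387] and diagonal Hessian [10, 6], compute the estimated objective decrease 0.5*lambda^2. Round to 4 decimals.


Step 1: H is diagonal, so H^(-1) * g = [-0.7586, 1.0398].
Step 2: g^T H^(-1) g = sum_i g_i^2 / H_ii
  = (-7.5859)^2/10 + (6.2387)^2/6
  = 5.7546 + 6.4869 = 12.2415
Step 3: Objective decrease = 0.5 * g^T H^(-1) g = 6.1207


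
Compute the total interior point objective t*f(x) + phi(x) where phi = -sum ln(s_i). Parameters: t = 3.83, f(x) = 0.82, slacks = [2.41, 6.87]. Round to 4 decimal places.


Step 1: Compute log-barrier.
ln values: [0.8796, 1.9272]
phi = -(0.8796 + 1.9272) = -2.8068
Step 2: Compute augmented objective.
t*f(x) = 3.83*0.82 = 3.1406
Total = 3.1406 - 2.8068 = 0.3338


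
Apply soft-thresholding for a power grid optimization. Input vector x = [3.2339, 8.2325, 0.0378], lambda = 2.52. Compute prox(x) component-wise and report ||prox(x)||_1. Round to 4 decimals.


Soft-thresholding with lambda = 2.52:
prox(3.2339) = sign(3.2339)*max(|3.2339| - 2.52, 0) = 0.7139
prox(8.2325) = sign(8.2325)*max(|8.2325| - 2.52, 0) = 5.7125
prox(0.0378) = sign(0.0378)*max(|0.0378| - 2.52, 0) = 0.0
prox(x) = [0.7139, 5.7125, 0.0]
||prox(x)||_1 = 0.7139 + 5.7125 + 0.0 = 6.4264


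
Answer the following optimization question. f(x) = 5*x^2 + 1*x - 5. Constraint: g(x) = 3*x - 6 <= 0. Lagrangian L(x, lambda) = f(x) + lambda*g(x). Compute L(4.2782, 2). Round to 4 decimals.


Step 1: Evaluate f(x).
f(4.2782) = 5*4.2782^2 + 1*4.2782 - 5 = 90.7932
Step 2: Evaluate g(x).
g(4.2782) = 3*4.2782 - 6 = 6.8346
Step 3: Compute Lagrangian.
L = 90.7932 + 2*6.8346 = 104.4624


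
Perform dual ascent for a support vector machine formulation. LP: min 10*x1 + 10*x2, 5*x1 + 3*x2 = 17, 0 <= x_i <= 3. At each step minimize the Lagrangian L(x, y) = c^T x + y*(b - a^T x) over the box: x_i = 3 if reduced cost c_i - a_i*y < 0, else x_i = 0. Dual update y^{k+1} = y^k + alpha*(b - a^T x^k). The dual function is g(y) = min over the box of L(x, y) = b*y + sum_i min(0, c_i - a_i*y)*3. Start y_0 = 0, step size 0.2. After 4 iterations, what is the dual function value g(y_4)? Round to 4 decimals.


Dual ascent for LP: min 10*x1 + 10*x2, 5*x1 + 3*x2 = 17, 0 <= x_i <= 3
Step 1: y^k = 0.0, reduced costs: (10.0, 10.0)
  x^k = (0.0, 0.0), subgradient = b - a^T x = 17.0
  y^{k+1} = 0.0 + 0.2*17.0 = 3.4
Step 2: y^k = 3.4, reduced costs: (-7.0, -0.2)
  x^k = (3.0, 3.0), subgradient = b - a^T x = -7.0
  y^{k+1} = 3.4 + 0.2*-7.0 = 2.0
Step 3: y^k = 2.0, reduced costs: (0.0, 4.0)
  x^k = (0.0, 0.0), subgradient = b - a^T x = 17.0
  y^{k+1} = 2.0 + 0.2*17.0 = 5.4
Step 4: y^k = 5.4, reduced costs: (-17.0, -6.2)
  x^k = (3.0, 3.0), subgradient = b - a^T x = -7.0
  y^{k+1} = 5.4 + 0.2*-7.0 = 4.0
Dual objective at y_4 = 4.0: reduced costs (-10.0, -2.0), box minimizer x = (3.0, 3.0)
g(y_4) = b*y + (c1 - a1*y)*x1 + (c2 - a2*y)*x2 = 17*4.0 + (-10.0)*3.0 + (-2.0)*3.0 = 68.0 - 30.0 - 6.0 = 32.0


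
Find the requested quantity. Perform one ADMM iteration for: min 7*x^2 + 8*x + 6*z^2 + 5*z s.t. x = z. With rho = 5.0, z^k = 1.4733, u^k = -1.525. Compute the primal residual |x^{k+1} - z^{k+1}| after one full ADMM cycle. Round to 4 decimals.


ADMM iteration with rho = 5.0, z^k = 1.4733, u^k = -1.525
Step 1: x-update.
Minimize 7*x^2 + 8*x + (5.0/2)*(x - 1.4733 - 1.525)^2
FOC: (2*7 + 5.0)*x = -8 + 5.0*(1.4733 + 1.525)
x^{k+1} = 0.368
Step 2: z-update.
Minimize 6*z^2 + 5*z + (5.0/2)*(0.368 - z - 1.525)^2
FOC: (2*6 + 5.0)*z = -5 + 5.0*(0.368 - 1.525)
z^{k+1} = -0.6344
Step 3: u-update.
u^{k+1} = -1.525 + 0.368 + 0.6344 = -0.5226
Step 4: Primal residual = |0.368 + 0.6344| = 1.0024


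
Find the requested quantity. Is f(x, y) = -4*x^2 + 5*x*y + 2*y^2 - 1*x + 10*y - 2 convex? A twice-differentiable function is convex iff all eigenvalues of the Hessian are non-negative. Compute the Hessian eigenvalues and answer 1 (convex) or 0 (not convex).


The Hessian of f(x,y) = -4*x^2 + 5*x*y + 2*y^2 - 1*x + 10*y - 2 is:
H = [[-8, 5], [5, 4]]
Trace = -8 + 4 = -4
Determinant = -8*4 - (5)^2 = -57
Discriminant = (-4)^2 - 4*-57 = 244.0
Eigenvalues: lambda_1 = -9.8102, lambda_2 = 5.8102
The function is not convex.

0


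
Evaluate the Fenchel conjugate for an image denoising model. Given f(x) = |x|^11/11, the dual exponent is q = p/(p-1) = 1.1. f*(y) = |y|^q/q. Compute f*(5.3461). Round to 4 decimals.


The conjugate exponent q satisfies 1/p + 1/q = 1.
p = 11, so q = 11/(11 - 1) = 1.1
|y|^q = 5.3461^1.1 = 6.3218
f*(5.3461) = 6.3218 / 1.1 = 5.7471


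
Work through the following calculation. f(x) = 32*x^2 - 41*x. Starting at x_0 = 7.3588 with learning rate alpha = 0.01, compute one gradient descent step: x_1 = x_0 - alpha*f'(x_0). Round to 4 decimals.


We compute the gradient at x_0 and apply the update.
f'(x) = 64*x - 41
f'(7.3588) = 64*7.3588 - 41 = 429.9632
x_1 = 7.3588 - 0.01*429.9632 = 3.0592


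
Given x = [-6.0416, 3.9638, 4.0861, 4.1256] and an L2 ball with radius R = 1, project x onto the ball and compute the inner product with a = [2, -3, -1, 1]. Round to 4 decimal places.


Step 1: Compute ||x|| (intermediates to 6 decimals).
||x|| = sqrt((-6.0416)^2 + 3.9638^2 + 4.0861^2 + 4.1256^2) = 9.269813
Step 2: Project.
Since ||x|| > R, scale = R/||x|| = 1/9.269813 = 0.107877, proj(x) = scale * x
proj(x) = [-0.65175, 0.427603, 0.440796, 0.445057]
Step 3: Dot product.
a^T * proj(x) = 2*(-0.65175) - 3*0.427603 - 1*0.440796 + 1*0.445057 = -2.582


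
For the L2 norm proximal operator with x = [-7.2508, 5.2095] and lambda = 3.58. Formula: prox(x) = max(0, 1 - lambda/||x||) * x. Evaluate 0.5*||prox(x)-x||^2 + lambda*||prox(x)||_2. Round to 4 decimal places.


Step 1: Compute ||x||.
||x|| = 8.9282
Step 2: Compute scaling factor.
scale = max(0, 1 - 3.58/8.9282) = 0.599
Step 3: prox(x) = [-4.3434, 3.1206]
||prox(x)|| = 5.3482
Step 4: Proximal objective.
0.5*||prox-x||^2 = 6.4082
lambda*||prox|| = 19.1466
Total = 25.5548


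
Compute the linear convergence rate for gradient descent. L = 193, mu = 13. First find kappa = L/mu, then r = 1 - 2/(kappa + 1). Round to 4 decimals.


Step 1: Compute the condition number.
kappa = L/mu = 193/13 = 14.8462
Step 2: Compute the convergence rate.
r = 1 - 2/(kappa + 1) = 1 - 2*mu/(L + mu) = (L - mu)/(L + mu) = 180/206 = 0.8738


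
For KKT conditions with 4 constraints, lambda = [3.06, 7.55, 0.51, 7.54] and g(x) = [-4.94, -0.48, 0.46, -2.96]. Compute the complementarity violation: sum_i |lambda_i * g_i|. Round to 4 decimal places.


KKT complementary slackness check:
lambda_1 * g_1 = 3.06 * -4.94 = -15.1164
lambda_2 * g_2 = 7.55 * -0.48 = -3.624
lambda_3 * g_3 = 0.51 * 0.46 = 0.2346
lambda_4 * g_4 = 7.54 * -2.96 = -22.3184
Total violation = 15.1164 + 3.624 + 0.2346 + 22.3184 = 41.2934


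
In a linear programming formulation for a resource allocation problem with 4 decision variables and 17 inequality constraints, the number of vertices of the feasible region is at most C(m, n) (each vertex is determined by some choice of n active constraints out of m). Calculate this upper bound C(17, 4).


Each vertex corresponds to some choice of n active constraints out of m, so the number of vertices is at most C(m, n) = m! / (n!(m-n)!).
m = 17, n = 4
Numerator: 17 * 16 * 15 * 14
Denominator: 4! = 24
C(17, 4) = 2380


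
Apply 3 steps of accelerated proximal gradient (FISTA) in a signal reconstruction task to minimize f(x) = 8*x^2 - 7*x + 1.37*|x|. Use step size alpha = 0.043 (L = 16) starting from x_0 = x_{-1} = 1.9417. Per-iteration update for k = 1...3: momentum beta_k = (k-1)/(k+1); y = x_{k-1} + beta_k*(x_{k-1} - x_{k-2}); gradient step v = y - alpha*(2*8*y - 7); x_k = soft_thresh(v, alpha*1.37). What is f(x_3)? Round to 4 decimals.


FISTA on f(x) = 8*x^2 - 7*x + 1.37*|x|
L = 16, alpha = 0.043
Iteration 1: beta = 0.0, y = 1.9417 + 0.0*(1.9417 - 1.9417) = 1.9417
  grad(y) = 24.0672, v = y - alpha*grad = 0.9068
  prox(v) = soft_thresh(0.9068, 0.0589) = 0.8479
Iteration 2: beta = 0.3333, y = 0.8479 + 0.3333*(0.8479 - 1.9417) = 0.4833
  grad(y) = 0.7328, v = y - alpha*grad = 0.4518
  prox(v) = soft_thresh(0.4518, 0.0589) = 0.3929
Iteration 3: beta = 0.5, y = 0.3929 + 0.5*(0.3929 - 0.8479) = 0.1654
  grad(y) = -4.3541, v = y - alpha*grad = 0.3526
  prox(v) = soft_thresh(0.3526, 0.0589) = 0.2937
f(x_3) = 8*0.2937^2 - 7*0.2937 + 1.37*|0.2937| = -0.9634


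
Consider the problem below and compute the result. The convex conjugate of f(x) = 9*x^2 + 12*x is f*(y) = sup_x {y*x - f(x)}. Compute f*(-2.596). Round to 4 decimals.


f*(y) = sup_x {y*x - a*x^2 - b*x} = sup_x {(y-b)*x - a*x^2}
FOC: (y - b) - 2a*x = 0 => x* = (y - b)/(2a)
x* = (-2.596 - 12)/(2*9) = -0.8109
f*(-2.596) = (y-b)^2/(4a) = (-2.596 - 12)^2/(4*9)
= 213.0432/36 = 5.9179


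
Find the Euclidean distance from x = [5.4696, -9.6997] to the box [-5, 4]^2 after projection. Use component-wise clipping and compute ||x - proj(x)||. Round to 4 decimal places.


Project each component onto [-5, 4].
clip(5.4696) = 4.0, clip(-9.6997) = -5.0
Projection = [4.0, -5.0]
Squared diffs: [2.1597, 22.0872]
Distance = sqrt(24.2469) = 4.9241


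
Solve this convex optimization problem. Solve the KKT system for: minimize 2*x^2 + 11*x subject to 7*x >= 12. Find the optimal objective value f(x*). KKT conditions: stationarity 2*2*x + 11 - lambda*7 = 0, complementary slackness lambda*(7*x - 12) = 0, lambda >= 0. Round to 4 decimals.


Step 1: Try lambda = 0 (constraint inactive).
x_unc = -11/(2*2) = -2.75
Check: 7*-2.75 = -19.25 < 12 -- violated!
Step 2: Constraint must be active: 7*x = 12
x* = 12/7 = 1.7143 (rounded; the exact value 12/7 is used below)
lambda = (2*2*(12/7) + 11)/7 = 2.551
Step 3: Compute optimal value.
f(x*) = 2*(12/7)^2 + 11*(12/7) = 24.7347


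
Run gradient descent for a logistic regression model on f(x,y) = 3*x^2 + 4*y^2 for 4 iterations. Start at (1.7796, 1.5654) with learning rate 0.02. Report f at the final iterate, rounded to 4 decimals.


Gradient descent on f(x,y) = 3*x^2 + 4*y^2.
Starting point: (1.7796, 1.5654), alpha = 0.02
Step 1: grad_x = 2*3*1.7796 = 10.6776, grad_y = 2*4*1.5654 = 12.5232
  x_1 = 1.7796 - 0.02*10.6776 = 1.566
  y_1 = 1.5654 - 0.02*12.5232 = 1.3149
Step 2: grad_x = 2*3*1.566 = 9.3963, grad_y = 2*4*1.3149 = 10.5195
  x_2 = 1.566 - 0.02*9.3963 = 1.3781
  y_2 = 1.3149 - 0.02*10.5195 = 1.1045
Step 3: grad_x = 2*3*1.3781 = 8.2687, grad_y = 2*4*1.1045 = 8.8364
  x_3 = 1.3781 - 0.02*8.2687 = 1.2127
  y_3 = 1.1045 - 0.02*8.8364 = 0.9278
Step 4: grad_x = 2*3*1.2127 = 7.2765, grad_y = 2*4*0.9278 = 7.4226
  x_4 = 1.2127 - 0.02*7.2765 = 1.0672
  y_4 = 0.9278 - 0.02*7.4226 = 0.7794
f(1.0672, 0.7794) = 3*1.0672^2 + 4*0.7794^2 = 5.8465


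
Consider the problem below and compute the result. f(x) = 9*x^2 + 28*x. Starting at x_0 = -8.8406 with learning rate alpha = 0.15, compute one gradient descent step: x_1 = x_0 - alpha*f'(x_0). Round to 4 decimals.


We compute the gradient at x_0 and apply the update.
f'(x) = 18*x + 28
f'(-8.8406) = 18*-8.8406 + 28 = -131.1308
x_1 = -8.8406 - 0.15*-131.1308 = 10.829


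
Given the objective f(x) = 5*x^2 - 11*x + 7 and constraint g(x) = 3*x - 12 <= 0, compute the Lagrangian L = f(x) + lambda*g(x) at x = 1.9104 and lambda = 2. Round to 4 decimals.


Step 1: Evaluate f(x).
f(1.9104) = 5*1.9104^2 - 11*1.9104 + 7 = 4.2337
Step 2: Evaluate g(x).
g(1.9104) = 3*1.9104 - 12 = -6.2688
Step 3: Compute Lagrangian.
L = 4.2337 + 2*-6.2688 = -8.3039


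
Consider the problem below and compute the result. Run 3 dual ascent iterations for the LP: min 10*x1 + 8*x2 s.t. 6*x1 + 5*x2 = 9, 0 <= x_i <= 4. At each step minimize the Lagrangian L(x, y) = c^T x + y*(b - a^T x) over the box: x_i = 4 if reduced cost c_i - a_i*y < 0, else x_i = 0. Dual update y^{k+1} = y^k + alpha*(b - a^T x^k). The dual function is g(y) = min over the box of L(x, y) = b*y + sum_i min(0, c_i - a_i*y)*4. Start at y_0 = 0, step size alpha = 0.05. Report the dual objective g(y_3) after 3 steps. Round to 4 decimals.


Dual ascent for LP: min 10*x1 + 8*x2, 6*x1 + 5*x2 = 9, 0 <= x_i <= 4
Step 1: y^k = 0.0, reduced costs: (10.0, 8.0)
  x^k = (0.0, 0.0), subgradient = b - a^T x = 9.0
  y^{k+1} = 0.0 + 0.05*9.0 = 0.45
Step 2: y^k = 0.45, reduced costs: (7.3, 5.75)
  x^k = (0.0, 0.0), subgradient = b - a^T x = 9.0
  y^{k+1} = 0.45 + 0.05*9.0 = 0.9
Step 3: y^k = 0.9, reduced costs: (4.6, 3.5)
  x^k = (0.0, 0.0), subgradient = b - a^T x = 9.0
  y^{k+1} = 0.9 + 0.05*9.0 = 1.35
Dual objective at y_3 = 1.35: reduced costs (1.9, 1.25), box minimizer x = (0.0, 0.0)
g(y_3) = b*y + (c1 - a1*y)*x1 + (c2 - a2*y)*x2 = 9*1.35 + 1.9*0.0 + 1.25*0.0 = 12.15 + 0.0 + 0.0 = 12.15


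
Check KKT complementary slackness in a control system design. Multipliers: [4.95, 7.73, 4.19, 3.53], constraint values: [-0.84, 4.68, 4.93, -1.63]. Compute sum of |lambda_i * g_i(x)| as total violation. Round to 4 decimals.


KKT complementary slackness check:
lambda_1 * g_1 = 4.95 * -0.84 = -4.158
lambda_2 * g_2 = 7.73 * 4.68 = 36.1764
lambda_3 * g_3 = 4.19 * 4.93 = 20.6567
lambda_4 * g_4 = 3.53 * -1.63 = -5.7539
Total violation = 4.158 + 36.1764 + 20.6567 + 5.7539 = 66.745


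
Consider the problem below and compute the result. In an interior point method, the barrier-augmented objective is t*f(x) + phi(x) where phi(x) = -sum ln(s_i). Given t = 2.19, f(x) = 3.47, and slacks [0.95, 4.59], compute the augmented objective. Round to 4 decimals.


Step 1: Compute log-barrier.
ln values: [-0.0513, 1.5239]
phi = -(-0.0513 + 1.5239) = -1.4726
Step 2: Compute augmented objective.
t*f(x) = 2.19*3.47 = 7.5993
Total = 7.5993 - 1.4726 = 6.1267


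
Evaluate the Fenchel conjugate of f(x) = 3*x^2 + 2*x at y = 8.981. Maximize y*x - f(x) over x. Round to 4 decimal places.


f*(y) = sup_x {y*x - a*x^2 - b*x} = sup_x {(y-b)*x - a*x^2}
FOC: (y - b) - 2a*x = 0 => x* = (y - b)/(2a)
x* = (8.981 - 2)/(2*3) = 1.1635
f*(8.981) = (y-b)^2/(4a) = (8.981 - 2)^2/(4*3)
= 48.7344/12 = 4.0612


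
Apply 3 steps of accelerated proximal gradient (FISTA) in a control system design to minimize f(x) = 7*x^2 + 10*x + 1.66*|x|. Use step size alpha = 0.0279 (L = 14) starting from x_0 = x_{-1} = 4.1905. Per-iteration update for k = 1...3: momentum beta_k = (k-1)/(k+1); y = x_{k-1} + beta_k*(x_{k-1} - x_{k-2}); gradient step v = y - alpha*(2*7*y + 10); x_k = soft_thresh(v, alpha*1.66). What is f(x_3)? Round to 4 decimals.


FISTA on f(x) = 7*x^2 + 10*x + 1.66*|x|
L = 14, alpha = 0.0279
Iteration 1: beta = 0.0, y = 4.1905 + 0.0*(4.1905 - 4.1905) = 4.1905
  grad(y) = 68.667, v = y - alpha*grad = 2.2747
  prox(v) = soft_thresh(2.2747, 0.0463) = 2.2284
Iteration 2: beta = 0.3333, y = 2.2284 + 0.3333*(2.2284 - 4.1905) = 1.5743
  grad(y) = 32.0407, v = y - alpha*grad = 0.6804
  prox(v) = soft_thresh(0.6804, 0.0463) = 0.6341
Iteration 3: beta = 0.5, y = 0.6341 + 0.5*(0.6341 - 2.2284) = -0.1631
  grad(y) = 7.7172, v = y - alpha*grad = -0.3784
  prox(v) = soft_thresh(-0.3784, 0.0463) = -0.3321
f(x_3) = 7*(-0.3321)^2 + 10*(-0.3321) + 1.66*|-0.3321| = -1.9975


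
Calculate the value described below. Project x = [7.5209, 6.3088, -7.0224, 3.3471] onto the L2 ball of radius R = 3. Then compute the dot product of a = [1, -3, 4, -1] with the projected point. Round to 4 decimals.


Step 1: Compute ||x|| (intermediates to 6 decimals).
||x|| = sqrt(7.5209^2 + 6.3088^2 + (-7.0224)^2 + 3.3471^2) = 12.525257
Step 2: Project.
Since ||x|| > R, scale = R/||x|| = 3/12.525257 = 0.239516, proj(x) = scale * x
proj(x) = [1.801376, 1.511059, -1.681977, 0.801684]
Step 3: Dot product.
a^T * proj(x) = 1*1.801376 - 3*1.511059 + 4*(-1.681977) - 1*0.801684 = -10.2614


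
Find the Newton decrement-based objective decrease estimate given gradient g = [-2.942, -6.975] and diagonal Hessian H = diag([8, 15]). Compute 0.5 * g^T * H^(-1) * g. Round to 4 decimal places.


Step 1: H is diagonal, so H^(-1) * g = [-0.3678, -0.465].
Step 2: g^T H^(-1) g = sum_i g_i^2 / H_ii
  = (-2.942)^2/8 + (-6.975)^2/15
  = 1.0819 + 3.2434 = 4.3253
Step 3: Objective decrease = 0.5 * g^T H^(-1) g = 2.1626


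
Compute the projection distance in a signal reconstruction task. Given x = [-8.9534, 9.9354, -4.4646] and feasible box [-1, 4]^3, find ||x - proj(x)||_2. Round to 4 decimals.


Project each component onto [-1, 4].
clip(-8.9534) = -1.0, clip(9.9354) = 4.0, clip(-4.4646) = -1.0
Projection = [-1.0, 4.0, -1.0]
Squared diffs: [63.2566, 35.229, 12.0035]
Distance = sqrt(110.4891) = 10.5114


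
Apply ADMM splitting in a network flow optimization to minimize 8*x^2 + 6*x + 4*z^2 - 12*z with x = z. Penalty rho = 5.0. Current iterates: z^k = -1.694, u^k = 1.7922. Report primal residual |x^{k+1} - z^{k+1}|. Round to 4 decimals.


ADMM iteration with rho = 5.0, z^k = -1.694, u^k = 1.7922
Step 1: x-update.
Minimize 8*x^2 + 6*x + (5.0/2)*(x + 1.694 + 1.7922)^2
FOC: (2*8 + 5.0)*x = -6 + 5.0*(-1.694 - 1.7922)
x^{k+1} = -1.1158
Step 2: z-update.
Minimize 4*z^2 - 12*z + (5.0/2)*(-1.1158 - z + 1.7922)^2
FOC: (2*4 + 5.0)*z = 12 + 5.0*(-1.1158 + 1.7922)
z^{k+1} = 1.1832
Step 3: u-update.
u^{k+1} = 1.7922 - 1.1158 - 1.1832 = -0.5068
Step 4: Primal residual = |-1.1158 - 1.1832| = 2.299


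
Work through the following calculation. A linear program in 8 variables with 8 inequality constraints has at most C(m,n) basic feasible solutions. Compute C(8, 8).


Each vertex corresponds to some choice of n active constraints out of m, so the number of vertices is at most C(m, n) = m! / (n!(m-n)!).
m = 8, n = 8
Numerator: 8 * 7 * 6 * 5 * 4 * 3 * 2 * 1
Denominator: 8! = 40320
C(8, 8) = 1


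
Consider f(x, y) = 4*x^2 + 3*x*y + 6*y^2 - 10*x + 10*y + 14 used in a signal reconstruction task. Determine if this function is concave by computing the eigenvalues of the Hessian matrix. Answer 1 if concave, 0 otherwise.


The Hessian of f(x,y) = 4*x^2 + 3*x*y + 6*y^2 - 10*x + 10*y + 14 is:
H = [[8, 3], [3, 12]]
Trace = 8 + 12 = 20
Determinant = 8*12 - (3)^2 = 87
Discriminant = (20)^2 - 4*87 = 52.0
Eigenvalues: lambda_1 = 6.3944, lambda_2 = 13.6056
The function is not concave.

0


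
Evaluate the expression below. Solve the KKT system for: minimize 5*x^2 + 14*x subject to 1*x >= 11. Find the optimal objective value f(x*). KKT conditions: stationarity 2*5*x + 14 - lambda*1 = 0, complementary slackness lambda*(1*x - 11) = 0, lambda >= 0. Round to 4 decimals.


Step 1: Try lambda = 0 (constraint inactive).
x_unc = -14/(2*5) = -1.4
Check: 1*-1.4 = -1.4 < 11 -- violated!
Step 2: Constraint must be active: 1*x = 11
x* = 11/1 = 11.0
lambda = (2*5*11.0 + 14)/1 = 124.0
Step 3: Compute optimal value.
f(x*) = 5*11.0^2 + 14*11.0 = 759.0


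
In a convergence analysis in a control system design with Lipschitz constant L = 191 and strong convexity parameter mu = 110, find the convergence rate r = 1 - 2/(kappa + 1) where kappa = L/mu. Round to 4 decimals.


Step 1: Compute the condition number.
kappa = L/mu = 191/110 = 1.7364
Step 2: Compute the convergence rate.
r = 1 - 2/(kappa + 1) = 1 - 2*mu/(L + mu) = (L - mu)/(L + mu) = 81/301 = 0.2691


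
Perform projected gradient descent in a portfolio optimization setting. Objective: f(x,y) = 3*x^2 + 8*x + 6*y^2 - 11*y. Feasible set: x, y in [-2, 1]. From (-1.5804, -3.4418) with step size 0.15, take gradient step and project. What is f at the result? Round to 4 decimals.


Step 1: Compute gradient at (-1.5804, -3.4418).
grad_x = 2*3*-1.5804 + 8 = -1.4824
grad_y = 2*6*-3.4418 - 11 = -52.3016
Step 2: Gradient step.
x_raw = -1.5804 - 0.15*-1.4824 = -1.358
y_raw = -3.4418 - 0.15*-52.3016 = 4.4034
Step 3: Project onto [-2, 1].
x_proj = clip(-1.358) = -1.358
y_proj = clip(4.4034) = 1.0
Step 4: Evaluate f.
f(-1.358, 1.0) = -10.3315


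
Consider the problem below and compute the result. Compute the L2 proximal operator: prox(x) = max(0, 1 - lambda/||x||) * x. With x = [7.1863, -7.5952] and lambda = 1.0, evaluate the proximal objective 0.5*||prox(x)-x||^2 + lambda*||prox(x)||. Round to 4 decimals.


Step 1: Compute ||x||.
||x|| = 10.4561
Step 2: Compute scaling factor.
scale = max(0, 1 - 1.0/10.4561) = 0.9044
Step 3: prox(x) = [6.499, -6.8688]
||prox(x)|| = 9.4561
Step 4: Proximal objective.
0.5*||prox-x||^2 = 0.5
lambda*||prox|| = 9.4561
Total = 9.9561


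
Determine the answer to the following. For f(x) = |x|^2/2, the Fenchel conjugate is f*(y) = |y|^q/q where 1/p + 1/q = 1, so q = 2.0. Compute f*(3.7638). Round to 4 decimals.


The conjugate exponent q satisfies 1/p + 1/q = 1.
p = 2, so q = 2/(2 - 1) = 2.0
|y|^q = 3.7638^2.0 = 14.1662
f*(3.7638) = 14.1662 / 2.0 = 7.0831


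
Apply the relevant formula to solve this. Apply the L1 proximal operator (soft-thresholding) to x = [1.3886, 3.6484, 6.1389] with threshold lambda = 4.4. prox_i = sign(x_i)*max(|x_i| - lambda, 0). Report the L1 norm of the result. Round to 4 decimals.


Soft-thresholding with lambda = 4.4:
prox(1.3886) = sign(1.3886)*max(|1.3886| - 4.4, 0) = 0.0
prox(3.6484) = sign(3.6484)*max(|3.6484| - 4.4, 0) = 0.0
prox(6.1389) = sign(6.1389)*max(|6.1389| - 4.4, 0) = 1.7389
prox(x) = [0.0, 0.0, 1.7389]
||prox(x)||_1 = 0.0 + 0.0 + 1.7389 = 1.7389


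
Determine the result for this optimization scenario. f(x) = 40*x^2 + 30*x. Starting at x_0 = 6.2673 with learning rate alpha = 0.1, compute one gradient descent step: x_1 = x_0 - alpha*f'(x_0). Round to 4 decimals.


We compute the gradient at x_0 and apply the update.
f'(x) = 80*x + 30
f'(6.2673) = 80*6.2673 + 30 = 531.384
x_1 = 6.2673 - 0.1*531.384 = -46.8711


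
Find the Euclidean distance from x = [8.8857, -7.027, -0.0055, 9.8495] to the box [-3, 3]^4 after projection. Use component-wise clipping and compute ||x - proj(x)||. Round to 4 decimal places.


Project each component onto [-3, 3].
clip(8.8857) = 3.0, clip(-7.027) = -3.0, clip(-0.0055) = -0.0055, clip(9.8495) = 3.0
Projection = [3.0, -3.0, -0.0055, 3.0]
Squared diffs: [34.6415, 16.2167, 0.0, 46.9157]
Distance = sqrt(97.7739) = 9.8881


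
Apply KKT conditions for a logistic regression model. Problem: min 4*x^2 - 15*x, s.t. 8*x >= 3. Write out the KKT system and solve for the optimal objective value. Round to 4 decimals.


Step 1: Try lambda = 0 (constraint inactive).
Stationarity: 2*4*x - 15 = 0
x* = 15/(2*4) = 1.875
Check constraint: 8*1.875 = 15.0 >= 3 -- satisfied.
Step 2: Compute optimal value.
f(x*) = 4*1.875^2 - 15*1.875 = -14.0625


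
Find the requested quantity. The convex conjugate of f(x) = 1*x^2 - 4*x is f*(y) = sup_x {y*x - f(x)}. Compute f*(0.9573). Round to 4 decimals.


f*(y) = sup_x {y*x - a*x^2 - b*x} = sup_x {(y-b)*x - a*x^2}
FOC: (y - b) - 2a*x = 0 => x* = (y - b)/(2a)
x* = (0.9573 + 4)/(2*1) = 2.4787
f*(0.9573) = (y-b)^2/(4a) = (0.9573 + 4)^2/(4*1)
= 24.5748/4 = 6.1437


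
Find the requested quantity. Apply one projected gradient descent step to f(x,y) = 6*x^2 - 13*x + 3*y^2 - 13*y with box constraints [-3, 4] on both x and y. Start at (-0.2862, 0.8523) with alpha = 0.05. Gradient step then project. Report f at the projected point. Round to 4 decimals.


Step 1: Compute gradient at (-0.2862, 0.8523).
grad_x = 2*6*-0.2862 - 13 = -16.4344
grad_y = 2*3*0.8523 - 13 = -7.8862
Step 2: Gradient step.
x_raw = -0.2862 - 0.05*-16.4344 = 0.5355
y_raw = 0.8523 - 0.05*-7.8862 = 1.2466
Step 3: Project onto [-3, 4].
x_proj = clip(0.5355) = 0.5355
y_proj = clip(1.2466) = 1.2466
Step 4: Evaluate f.
f(0.5355, 1.2466) = -16.7849


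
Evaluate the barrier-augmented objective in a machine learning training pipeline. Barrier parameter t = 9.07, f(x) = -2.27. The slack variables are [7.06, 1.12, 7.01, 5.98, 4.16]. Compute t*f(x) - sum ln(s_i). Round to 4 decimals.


Step 1: Compute log-barrier.
ln values: [1.9544, 0.1133, 1.9473, 1.7884, 1.4255]
phi = -(1.9544 + 0.1133 + 1.9473 + 1.7884 + 1.4255) = -7.229
Step 2: Compute augmented objective.
t*f(x) = 9.07*-2.27 = -20.5889
Total = -20.5889 - 7.229 = -27.8179


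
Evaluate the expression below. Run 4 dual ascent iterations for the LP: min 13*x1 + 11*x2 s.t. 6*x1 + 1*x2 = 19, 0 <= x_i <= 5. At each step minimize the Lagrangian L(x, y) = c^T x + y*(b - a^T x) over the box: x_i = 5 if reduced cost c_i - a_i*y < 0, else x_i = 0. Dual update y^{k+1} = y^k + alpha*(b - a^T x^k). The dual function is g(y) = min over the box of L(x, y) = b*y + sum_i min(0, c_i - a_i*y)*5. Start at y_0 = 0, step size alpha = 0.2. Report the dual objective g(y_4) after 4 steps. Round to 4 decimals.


Dual ascent for LP: min 13*x1 + 11*x2, 6*x1 + 1*x2 = 19, 0 <= x_i <= 5
Step 1: y^k = 0.0, reduced costs: (13.0, 11.0)
  x^k = (0.0, 0.0), subgradient = b - a^T x = 19.0
  y^{k+1} = 0.0 + 0.2*19.0 = 3.8
Step 2: y^k = 3.8, reduced costs: (-9.8, 7.2)
  x^k = (5.0, 0.0), subgradient = b - a^T x = -11.0
  y^{k+1} = 3.8 + 0.2*-11.0 = 1.6
Step 3: y^k = 1.6, reduced costs: (3.4, 9.4)
  x^k = (0.0, 0.0), subgradient = b - a^T x = 19.0
  y^{k+1} = 1.6 + 0.2*19.0 = 5.4
Step 4: y^k = 5.4, reduced costs: (-19.4, 5.6)
  x^k = (5.0, 0.0), subgradient = b - a^T x = -11.0
  y^{k+1} = 5.4 + 0.2*-11.0 = 3.2
Dual objective at y_4 = 3.2: reduced costs (-6.2, 7.8), box minimizer x = (5.0, 0.0)
g(y_4) = b*y + (c1 - a1*y)*x1 + (c2 - a2*y)*x2 = 19*3.2 + (-6.2)*5.0 + 7.8*0.0 = 60.8 - 31.0 + 0.0 = 29.8


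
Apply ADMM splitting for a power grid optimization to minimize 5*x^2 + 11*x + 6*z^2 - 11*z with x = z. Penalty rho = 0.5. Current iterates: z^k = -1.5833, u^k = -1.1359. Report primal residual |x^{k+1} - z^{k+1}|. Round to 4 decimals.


ADMM iteration with rho = 0.5, z^k = -1.5833, u^k = -1.1359
Step 1: x-update.
Minimize 5*x^2 + 11*x + (0.5/2)*(x + 1.5833 - 1.1359)^2
FOC: (2*5 + 0.5)*x = -11 + 0.5*(-1.5833 + 1.1359)
x^{k+1} = -1.0689
Step 2: z-update.
Minimize 6*z^2 - 11*z + (0.5/2)*(-1.0689 - z - 1.1359)^2
FOC: (2*6 + 0.5)*z = 11 + 0.5*(-1.0689 - 1.1359)
z^{k+1} = 0.7918
Step 3: u-update.
u^{k+1} = -1.1359 - 1.0689 - 0.7918 = -2.9966
Step 4: Primal residual = |-1.0689 - 0.7918| = 1.8607


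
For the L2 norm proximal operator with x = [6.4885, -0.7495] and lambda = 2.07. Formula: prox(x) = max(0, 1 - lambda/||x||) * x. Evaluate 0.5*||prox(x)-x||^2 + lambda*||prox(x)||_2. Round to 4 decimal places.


Step 1: Compute ||x||.
||x|| = 6.5316
Step 2: Compute scaling factor.
scale = max(0, 1 - 2.07/6.5316) = 0.6831
Step 3: prox(x) = [4.4322, -0.512]
||prox(x)|| = 4.4616
Step 4: Proximal objective.
0.5*||prox-x||^2 = 2.1425
lambda*||prox|| = 9.2355
Total = 11.3781


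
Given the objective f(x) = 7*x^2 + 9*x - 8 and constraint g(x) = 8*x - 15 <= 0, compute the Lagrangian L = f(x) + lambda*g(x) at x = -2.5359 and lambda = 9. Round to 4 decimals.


Step 1: Evaluate f(x).
f(-2.5359) = 7*(-2.5359)^2 + 9*(-2.5359) - 8 = 14.1924
Step 2: Evaluate g(x).
g(-2.5359) = 8*-2.5359 - 15 = -35.2872
Step 3: Compute Lagrangian.
L = 14.1924 + 9*-35.2872 = -303.3924


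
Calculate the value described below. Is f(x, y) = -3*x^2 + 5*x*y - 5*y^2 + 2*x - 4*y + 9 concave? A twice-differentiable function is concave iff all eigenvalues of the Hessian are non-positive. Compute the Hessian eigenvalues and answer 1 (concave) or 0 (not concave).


The Hessian of f(x,y) = -3*x^2 + 5*x*y - 5*y^2 + 2*x - 4*y + 9 is:
H = [[-6, 5], [5, -10]]
Trace = -6 - 10 = -16
Determinant = -6*-10 - (5)^2 = 35
Discriminant = (-16)^2 - 4*35 = 116.0
Eigenvalues: lambda_1 = -13.3852, lambda_2 = -2.6148
The function is concave.

1


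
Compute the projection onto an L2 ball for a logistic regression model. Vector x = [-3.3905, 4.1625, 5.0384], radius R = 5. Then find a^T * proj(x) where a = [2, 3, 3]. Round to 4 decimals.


Step 1: Compute ||x|| (intermediates to 6 decimals).
||x|| = sqrt((-3.3905)^2 + 4.1625^2 + 5.0384^2) = 7.362566
Step 2: Project.
Since ||x|| > R, scale = R/||x|| = 5/7.362566 = 0.679111, proj(x) = scale * x
proj(x) = [-2.302526, 2.8268, 3.421633]
Step 3: Dot product.
a^T * proj(x) = 2*(-2.302526) + 3*2.8268 + 3*3.421633 = 14.1402


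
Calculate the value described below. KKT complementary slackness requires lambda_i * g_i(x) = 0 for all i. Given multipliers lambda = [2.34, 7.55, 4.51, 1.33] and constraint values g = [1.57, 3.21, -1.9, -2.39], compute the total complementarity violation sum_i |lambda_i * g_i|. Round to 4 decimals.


KKT complementary slackness check:
lambda_1 * g_1 = 2.34 * 1.57 = 3.6738
lambda_2 * g_2 = 7.55 * 3.21 = 24.2355
lambda_3 * g_3 = 4.51 * -1.9 = -8.569
lambda_4 * g_4 = 1.33 * -2.39 = -3.1787
Total violation = 3.6738 + 24.2355 + 8.569 + 3.1787 = 39.657


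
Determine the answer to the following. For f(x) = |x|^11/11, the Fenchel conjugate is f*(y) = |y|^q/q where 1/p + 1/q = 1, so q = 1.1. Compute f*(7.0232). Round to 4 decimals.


The conjugate exponent q satisfies 1/p + 1/q = 1.
p = 11, so q = 11/(11 - 1) = 1.1
|y|^q = 7.0232^1.1 = 8.5347
f*(7.0232) = 8.5347 / 1.1 = 7.7588


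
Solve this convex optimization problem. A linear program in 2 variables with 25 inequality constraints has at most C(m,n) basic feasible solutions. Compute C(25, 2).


Each vertex corresponds to some choice of n active constraints out of m, so the number of vertices is at most C(m, n) = m! / (n!(m-n)!).
m = 25, n = 2
Numerator: 25 * 24
Denominator: 2! = 2
C(25, 2) = 300


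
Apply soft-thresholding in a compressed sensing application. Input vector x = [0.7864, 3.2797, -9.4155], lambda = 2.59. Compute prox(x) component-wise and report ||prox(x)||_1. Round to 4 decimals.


Soft-thresholding with lambda = 2.59:
prox(0.7864) = sign(0.7864)*max(|0.7864| - 2.59, 0) = 0.0
prox(3.2797) = sign(3.2797)*max(|3.2797| - 2.59, 0) = 0.6897
prox(-9.4155) = sign(-9.4155)*max(|-9.4155| - 2.59, 0) = -6.8255
prox(x) = [0.0, 0.6897, -6.8255]
||prox(x)||_1 = 0.0 + 0.6897 + 6.8255 = 7.5152


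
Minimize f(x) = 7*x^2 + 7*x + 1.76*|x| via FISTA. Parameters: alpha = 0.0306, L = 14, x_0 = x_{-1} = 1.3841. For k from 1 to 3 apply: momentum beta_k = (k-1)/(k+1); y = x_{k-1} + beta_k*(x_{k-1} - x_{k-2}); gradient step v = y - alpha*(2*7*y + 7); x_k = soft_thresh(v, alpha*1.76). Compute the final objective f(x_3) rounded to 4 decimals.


FISTA on f(x) = 7*x^2 + 7*x + 1.76*|x|
L = 14, alpha = 0.0306
Iteration 1: beta = 0.0, y = 1.3841 + 0.0*(1.3841 - 1.3841) = 1.3841
  grad(y) = 26.3774, v = y - alpha*grad = 0.577
  prox(v) = soft_thresh(0.577, 0.0539) = 0.5231
Iteration 2: beta = 0.3333, y = 0.5231 + 0.3333*(0.5231 - 1.3841) = 0.2361
  grad(y) = 10.3053, v = y - alpha*grad = -0.0792
  prox(v) = soft_thresh(-0.0792, 0.0539) = -0.0254
Iteration 3: beta = 0.5, y = -0.0254 + 0.5*(-0.0254 - 0.5231) = -0.2996
  grad(y) = 2.8051, v = y - alpha*grad = -0.3855
  prox(v) = soft_thresh(-0.3855, 0.0539) = -0.3316
f(x_3) = 7*(-0.3316)^2 + 7*(-0.3316) + 1.76*|-0.3316| = -0.9679


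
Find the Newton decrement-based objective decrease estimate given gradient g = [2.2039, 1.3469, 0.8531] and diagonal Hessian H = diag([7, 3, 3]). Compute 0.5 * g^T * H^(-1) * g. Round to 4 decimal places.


Step 1: H is diagonal, so H^(-1) * g = [0.3148, 0.449, 0.2844].
Step 2: g^T H^(-1) g = sum_i g_i^2 / H_ii
  = (2.2039)^2/7 + (1.3469)^2/3 + (0.8531)^2/3
  = 0.6939 + 0.6047 + 0.2426 = 1.5412
Step 3: Objective decrease = 0.5 * g^T H^(-1) g = 0.7706


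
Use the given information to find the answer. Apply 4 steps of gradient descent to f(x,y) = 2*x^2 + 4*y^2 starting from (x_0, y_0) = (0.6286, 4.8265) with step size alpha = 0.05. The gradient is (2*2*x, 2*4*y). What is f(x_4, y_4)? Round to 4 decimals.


Gradient descent on f(x,y) = 2*x^2 + 4*y^2.
Starting point: (0.6286, 4.8265), alpha = 0.05
Step 1: grad_x = 2*2*0.6286 = 2.5144, grad_y = 2*4*4.8265 = 38.612
  x_1 = 0.6286 - 0.05*2.5144 = 0.5029
  y_1 = 4.8265 - 0.05*38.612 = 2.8959
Step 2: grad_x = 2*2*0.5029 = 2.0115, grad_y = 2*4*2.8959 = 23.1672
  x_2 = 0.5029 - 0.05*2.0115 = 0.4023
  y_2 = 2.8959 - 0.05*23.1672 = 1.7375
Step 3: grad_x = 2*2*0.4023 = 1.6092, grad_y = 2*4*1.7375 = 13.9003
  x_3 = 0.4023 - 0.05*1.6092 = 0.3218
  y_3 = 1.7375 - 0.05*13.9003 = 1.0425
Step 4: grad_x = 2*2*0.3218 = 1.2874, grad_y = 2*4*1.0425 = 8.3402
  x_4 = 0.3218 - 0.05*1.2874 = 0.2575
  y_4 = 1.0425 - 0.05*8.3402 = 0.6255
f(0.2575, 0.6255) = 2*0.2575^2 + 4*0.6255^2 = 1.6977


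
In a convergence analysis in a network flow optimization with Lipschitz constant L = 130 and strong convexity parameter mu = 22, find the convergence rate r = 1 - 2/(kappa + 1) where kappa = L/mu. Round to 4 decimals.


Step 1: Compute the condition number.
kappa = L/mu = 130/22 = 5.9091
Step 2: Compute the convergence rate.
r = 1 - 2/(kappa + 1) = 1 - 2*mu/(L + mu) = (L - mu)/(L + mu) = 108/152 = 0.7105


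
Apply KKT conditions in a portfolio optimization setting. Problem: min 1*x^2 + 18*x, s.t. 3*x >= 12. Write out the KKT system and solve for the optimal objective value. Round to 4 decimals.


Step 1: Try lambda = 0 (constraint inactive).
x_unc = -18/(2*1) = -9.0
Check: 3*-9.0 = -27.0 < 12 -- violated!
Step 2: Constraint must be active: 3*x = 12
x* = 12/3 = 4.0
lambda = (2*1*4.0 + 18)/3 = 8.6667
Step 3: Compute optimal value.
f(x*) = 1*4.0^2 + 18*4.0 = 88.0


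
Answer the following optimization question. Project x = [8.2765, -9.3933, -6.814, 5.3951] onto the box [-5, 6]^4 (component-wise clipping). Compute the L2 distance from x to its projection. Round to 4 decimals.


Project each component onto [-5, 6].
clip(8.2765) = 6.0, clip(-9.3933) = -5.0, clip(-6.814) = -5.0, clip(5.3951) = 5.3951
Projection = [6.0, -5.0, -5.0, 5.3951]
Squared diffs: [5.1825, 19.3011, 3.2906, 0.0]
Distance = sqrt(27.7742) = 5.2701


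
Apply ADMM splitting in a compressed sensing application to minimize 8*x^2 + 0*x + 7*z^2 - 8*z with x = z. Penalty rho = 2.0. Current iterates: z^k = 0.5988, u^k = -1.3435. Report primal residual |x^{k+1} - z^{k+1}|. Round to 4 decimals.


ADMM iteration with rho = 2.0, z^k = 0.5988, u^k = -1.3435
Step 1: x-update.
Minimize 8*x^2 + 0*x + (2.0/2)*(x - 0.5988 - 1.3435)^2
FOC: (2*8 + 2.0)*x = 0 + 2.0*(0.5988 + 1.3435)
x^{k+1} = 0.2158
Step 2: z-update.
Minimize 7*z^2 - 8*z + (2.0/2)*(0.2158 - z - 1.3435)^2
FOC: (2*7 + 2.0)*z = 8 + 2.0*(0.2158 - 1.3435)
z^{k+1} = 0.359
Step 3: u-update.
u^{k+1} = -1.3435 + 0.2158 - 0.359 = -1.4867
Step 4: Primal residual = |0.2158 - 0.359| = 0.1432


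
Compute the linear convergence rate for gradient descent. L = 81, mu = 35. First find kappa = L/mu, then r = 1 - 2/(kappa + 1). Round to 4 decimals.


Step 1: Compute the condition number.
kappa = L/mu = 81/35 = 2.3143
Step 2: Compute the convergence rate.
r = 1 - 2/(kappa + 1) = 1 - 2*mu/(L + mu) = (L - mu)/(L + mu) = 46/116 = 0.3966


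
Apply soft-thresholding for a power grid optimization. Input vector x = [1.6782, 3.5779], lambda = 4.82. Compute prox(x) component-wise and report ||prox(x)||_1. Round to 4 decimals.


Soft-thresholding with lambda = 4.82:
prox(1.6782) = sign(1.6782)*max(|1.6782| - 4.82, 0) = 0.0
prox(3.5779) = sign(3.5779)*max(|3.5779| - 4.82, 0) = 0.0
prox(x) = [0.0, 0.0]
||prox(x)||_1 = 0.0 + 0.0 = 0.0


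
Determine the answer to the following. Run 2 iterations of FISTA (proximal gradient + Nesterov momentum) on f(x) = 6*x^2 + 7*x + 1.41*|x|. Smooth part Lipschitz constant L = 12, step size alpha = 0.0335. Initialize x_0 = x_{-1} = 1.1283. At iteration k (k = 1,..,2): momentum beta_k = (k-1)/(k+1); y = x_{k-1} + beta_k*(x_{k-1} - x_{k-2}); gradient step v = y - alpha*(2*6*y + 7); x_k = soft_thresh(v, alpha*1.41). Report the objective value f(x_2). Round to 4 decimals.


FISTA on f(x) = 6*x^2 + 7*x + 1.41*|x|
L = 12, alpha = 0.0335
Iteration 1: beta = 0.0, y = 1.1283 + 0.0*(1.1283 - 1.1283) = 1.1283
  grad(y) = 20.5396, v = y - alpha*grad = 0.4402
  prox(v) = soft_thresh(0.4402, 0.0472) = 0.393
Iteration 2: beta = 0.3333, y = 0.393 + 0.3333*(0.393 - 1.1283) = 0.1479
  grad(y) = 8.7746, v = y - alpha*grad = -0.1461
  prox(v) = soft_thresh(-0.1461, 0.0472) = -0.0988
f(x_2) = 6*(-0.0988)^2 + 7*(-0.0988) + 1.41*|-0.0988| = -0.4939


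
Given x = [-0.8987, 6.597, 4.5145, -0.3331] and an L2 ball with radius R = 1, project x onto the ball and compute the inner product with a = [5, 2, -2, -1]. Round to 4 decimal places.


Step 1: Compute ||x|| (intermediates to 6 decimals).
||x|| = sqrt((-0.8987)^2 + 6.597^2 + 4.5145^2 + (-0.3331)^2) = 8.051071
Step 2: Project.
Since ||x|| > R, scale = R/||x|| = 1/8.051071 = 0.124207, proj(x) = scale * x
proj(x) = [-0.111625, 0.819394, 0.560733, -0.041373]
Step 3: Dot product.
a^T * proj(x) = 5*(-0.111625) + 2*0.819394 - 2*0.560733 - 1*(-0.041373) = 0.0006


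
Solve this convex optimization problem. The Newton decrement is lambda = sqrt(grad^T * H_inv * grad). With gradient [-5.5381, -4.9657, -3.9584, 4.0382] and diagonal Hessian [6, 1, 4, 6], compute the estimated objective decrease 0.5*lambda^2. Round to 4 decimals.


Step 1: H is diagonal, so H^(-1) * g = [-0.923, -4.9657, -0.9896, 0.673].
Step 2: g^T H^(-1) g = sum_i g_i^2 / H_ii
  = (-5.5381)^2/6 + (-4.9657)^2/1 + (-3.9584)^2/4 + (4.0382)^2/6
  = 5.1118 + 24.6582 + 3.9172 + 2.7178 = 36.405
Step 3: Objective decrease = 0.5 * g^T H^(-1) g = 18.2025


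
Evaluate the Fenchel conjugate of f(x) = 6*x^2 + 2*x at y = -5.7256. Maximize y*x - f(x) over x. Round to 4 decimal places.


f*(y) = sup_x {y*x - a*x^2 - b*x} = sup_x {(y-b)*x - a*x^2}
FOC: (y - b) - 2a*x = 0 => x* = (y - b)/(2a)
x* = (-5.7256 - 2)/(2*6) = -0.6438
f*(-5.7256) = (y-b)^2/(4a) = (-5.7256 - 2)^2/(4*6)
= 59.6849/24 = 2.4869


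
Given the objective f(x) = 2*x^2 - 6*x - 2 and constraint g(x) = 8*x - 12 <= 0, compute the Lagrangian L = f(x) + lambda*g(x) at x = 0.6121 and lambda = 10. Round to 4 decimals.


Step 1: Evaluate f(x).
f(0.6121) = 2*0.6121^2 - 6*0.6121 - 2 = -4.9233
Step 2: Evaluate g(x).
g(0.6121) = 8*0.6121 - 12 = -7.1032
Step 3: Compute Lagrangian.
L = -4.9233 + 10*-7.1032 = -75.9553


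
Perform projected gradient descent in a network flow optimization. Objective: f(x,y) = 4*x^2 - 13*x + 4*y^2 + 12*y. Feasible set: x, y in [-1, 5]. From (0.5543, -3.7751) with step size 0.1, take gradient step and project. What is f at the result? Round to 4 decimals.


Step 1: Compute gradient at (0.5543, -3.7751).
grad_x = 2*4*0.5543 - 13 = -8.5656
grad_y = 2*4*-3.7751 + 12 = -18.2008
Step 2: Gradient step.
x_raw = 0.5543 - 0.1*-8.5656 = 1.4109
y_raw = -3.7751 - 0.1*-18.2008 = -1.955
Step 3: Project onto [-1, 5].
x_proj = clip(1.4109) = 1.4109
y_proj = clip(-1.955) = -1.0
Step 4: Evaluate f.
f(1.4109, -1.0) = -18.3791


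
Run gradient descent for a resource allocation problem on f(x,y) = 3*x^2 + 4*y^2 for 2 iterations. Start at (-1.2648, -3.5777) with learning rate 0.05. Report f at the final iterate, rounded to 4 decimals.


Gradient descent on f(x,y) = 3*x^2 + 4*y^2.
Starting point: (-1.2648, -3.5777), alpha = 0.05
Step 1: grad_x = 2*3*-1.2648 = -7.5888, grad_y = 2*4*-3.5777 = -28.6216
  x_1 = -1.2648 - 0.05*-7.5888 = -0.8854
  y_1 = -3.5777 - 0.05*-28.6216 = -2.1466
Step 2: grad_x = 2*3*-0.8854 = -5.3122, grad_y = 2*4*-2.1466 = -17.173
  x_2 = -0.8854 - 0.05*-5.3122 = -0.6198
  y_2 = -2.1466 - 0.05*-17.173 = -1.288
f(-0.6198, -1.288) = 3*(-0.6198)^2 + 4*(-1.288)^2 = 7.7878


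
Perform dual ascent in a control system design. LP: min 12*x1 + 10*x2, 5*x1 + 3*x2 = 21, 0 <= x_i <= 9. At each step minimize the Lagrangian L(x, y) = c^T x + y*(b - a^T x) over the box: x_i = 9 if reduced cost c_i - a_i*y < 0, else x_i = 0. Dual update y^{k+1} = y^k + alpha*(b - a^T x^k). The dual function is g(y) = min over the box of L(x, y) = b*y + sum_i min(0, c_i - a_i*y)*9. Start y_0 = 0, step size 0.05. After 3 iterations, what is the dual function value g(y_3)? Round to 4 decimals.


Dual ascent for LP: min 12*x1 + 10*x2, 5*x1 + 3*x2 = 21, 0 <= x_i <= 9
Step 1: y^k = 0.0, reduced costs: (12.0, 10.0)
  x^k = (0.0, 0.0), subgradient = b - a^T x = 21.0
  y^{k+1} = 0.0 + 0.05*21.0 = 1.05
Step 2: y^k = 1.05, reduced costs: (6.75, 6.85)
  x^k = (0.0, 0.0), subgradient = b - a^T x = 21.0
  y^{k+1} = 1.05 + 0.05*21.0 = 2.1
Step 3: y^k = 2.1, reduced costs: (1.5, 3.7)
  x^k = (0.0, 0.0), subgradient = b - a^T x = 21.0
  y^{k+1} = 2.1 + 0.05*21.0 = 3.15
Dual objective at y_3 = 3.15: reduced costs (-3.75, 0.55), box minimizer x = (9.0, 0.0)
g(y_3) = b*y + (c1 - a1*y)*x1 + (c2 - a2*y)*x2 = 21*3.15 + (-3.75)*9.0 + 0.55*0.0 = 66.15 - 33.75 + 0.0 = 32.4


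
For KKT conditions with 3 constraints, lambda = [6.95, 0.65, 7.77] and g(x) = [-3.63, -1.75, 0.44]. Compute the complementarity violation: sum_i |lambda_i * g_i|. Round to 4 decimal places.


KKT complementary slackness check:
lambda_1 * g_1 = 6.95 * -3.63 = -25.2285
lambda_2 * g_2 = 0.65 * -1.75 = -1.1375
lambda_3 * g_3 = 7.77 * 0.44 = 3.4188
Total violation = 25.2285 + 1.1375 + 3.4188 = 29.7848
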